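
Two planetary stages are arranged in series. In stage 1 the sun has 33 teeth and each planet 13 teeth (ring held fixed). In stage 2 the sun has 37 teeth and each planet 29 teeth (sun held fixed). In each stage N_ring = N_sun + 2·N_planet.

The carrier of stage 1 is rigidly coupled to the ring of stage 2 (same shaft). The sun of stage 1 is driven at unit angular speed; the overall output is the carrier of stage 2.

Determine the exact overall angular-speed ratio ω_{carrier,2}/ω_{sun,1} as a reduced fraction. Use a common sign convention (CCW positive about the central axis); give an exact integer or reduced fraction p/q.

Stage 1: N_ring = 33 + 2·13 = 59
Stage 1: 33(ω_s−ω_c) = −59(ω_r−ω_c),  ω_r=0, ω_s=1
Stage 1: 33(1−ω_c) = −59(0−ω_c)  ⇒  92ω_c = 33  ⇒  ω_c = 33/92
  ⇒ ω_c¹/ω_s¹ = 33/92
Stage 2: N_ring = 37 + 2·29 = 95
Stage 2: 37(ω_s−ω_c) = −95(ω_r−ω_c),  ω_s=0, ω_r=1
Stage 2: 37(0−ω_c) = −95(1−ω_c)  ⇒  132ω_c = 95  ⇒  ω_c = 95/132
  ⇒ ω_c²/ω_r² = 95/132
Coupling ω_r² = ω_c¹ ⇒ overall = 33/92 × 95/132 = 95/368

95/368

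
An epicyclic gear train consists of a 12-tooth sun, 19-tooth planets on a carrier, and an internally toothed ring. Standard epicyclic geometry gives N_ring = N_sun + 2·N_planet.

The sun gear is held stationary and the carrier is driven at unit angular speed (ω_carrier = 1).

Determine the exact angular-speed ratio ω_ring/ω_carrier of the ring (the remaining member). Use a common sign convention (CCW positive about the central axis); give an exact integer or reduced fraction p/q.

N_ring = 12 + 2·19 = 50
12(ω_s−ω_c) = −50(ω_r−ω_c),  ω_s=0, ω_c=1
ω_r = 1 − (12/50)(0−1) = 31/25
ω_r/ω_c = 31/25

31/25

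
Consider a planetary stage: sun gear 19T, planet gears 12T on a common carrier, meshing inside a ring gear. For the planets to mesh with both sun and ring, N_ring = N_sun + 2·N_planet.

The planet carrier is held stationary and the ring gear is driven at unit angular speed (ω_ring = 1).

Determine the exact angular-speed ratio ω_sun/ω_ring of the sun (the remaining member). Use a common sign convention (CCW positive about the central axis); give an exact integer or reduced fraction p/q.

-43/19

N_ring = 19 + 2·12 = 43
19(ω_s−ω_c) = −43(ω_r−ω_c),  ω_c=0, ω_r=1
ω_s = 0 − (43/19)(1−0) = -43/19
ω_s/ω_r = -43/19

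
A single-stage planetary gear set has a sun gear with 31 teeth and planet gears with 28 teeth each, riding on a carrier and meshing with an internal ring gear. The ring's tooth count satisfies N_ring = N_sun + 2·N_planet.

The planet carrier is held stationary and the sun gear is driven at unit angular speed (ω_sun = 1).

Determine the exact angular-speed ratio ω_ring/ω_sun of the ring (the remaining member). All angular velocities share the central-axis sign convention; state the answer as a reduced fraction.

N_ring = 31 + 2·28 = 87
31(ω_s−ω_c) = −87(ω_r−ω_c),  ω_c=0, ω_s=1
ω_r = 0 − (31/87)(1−0) = -31/87
ω_r/ω_s = -31/87

-31/87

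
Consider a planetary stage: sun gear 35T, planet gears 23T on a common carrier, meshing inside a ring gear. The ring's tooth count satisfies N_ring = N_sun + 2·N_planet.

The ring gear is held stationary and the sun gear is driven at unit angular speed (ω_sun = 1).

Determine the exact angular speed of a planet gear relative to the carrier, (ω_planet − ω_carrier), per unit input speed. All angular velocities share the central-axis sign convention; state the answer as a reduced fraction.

N_ring = 35 + 2·23 = 81
35(ω_s−ω_c) = −81(ω_r−ω_c),  ω_r=0, ω_s=1
35(1−ω_c) = −81(0−ω_c)  ⇒  116ω_c = 35  ⇒  ω_c = 35/116
sun–planet: 35·(1−35/116) = −23·(ω_p−ω_c)  ⇒  ω_p−ω_c = −(35/23)·(81/116) = -2835/2668

-2835/2668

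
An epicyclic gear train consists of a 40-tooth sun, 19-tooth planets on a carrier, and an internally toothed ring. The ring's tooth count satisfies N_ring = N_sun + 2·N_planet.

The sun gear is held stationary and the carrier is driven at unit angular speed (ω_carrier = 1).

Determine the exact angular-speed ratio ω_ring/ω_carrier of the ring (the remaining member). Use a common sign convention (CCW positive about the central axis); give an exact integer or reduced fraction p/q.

59/39

N_ring = 40 + 2·19 = 78
40(ω_s−ω_c) = −78(ω_r−ω_c),  ω_s=0, ω_c=1
ω_r = 1 − (40/78)(0−1) = 59/39
ω_r/ω_c = 59/39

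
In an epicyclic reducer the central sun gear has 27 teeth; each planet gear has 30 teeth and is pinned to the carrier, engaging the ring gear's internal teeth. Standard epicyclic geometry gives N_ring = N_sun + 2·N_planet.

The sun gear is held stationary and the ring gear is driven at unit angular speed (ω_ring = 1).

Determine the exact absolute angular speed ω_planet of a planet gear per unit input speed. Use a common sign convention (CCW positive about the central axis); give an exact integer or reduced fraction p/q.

N_ring = 27 + 2·30 = 87
27(ω_s−ω_c) = −87(ω_r−ω_c),  ω_s=0, ω_r=1
27(0−ω_c) = −87(1−ω_c)  ⇒  114ω_c = 87  ⇒  ω_c = 29/38
sun–planet: 27·(0−29/38) = −30·(ω_p−ω_c)  ⇒  ω_p−ω_c = −(27/30)·(-29/38) = 261/380
ω_p = 29/38 + 261/380 = 29/20

29/20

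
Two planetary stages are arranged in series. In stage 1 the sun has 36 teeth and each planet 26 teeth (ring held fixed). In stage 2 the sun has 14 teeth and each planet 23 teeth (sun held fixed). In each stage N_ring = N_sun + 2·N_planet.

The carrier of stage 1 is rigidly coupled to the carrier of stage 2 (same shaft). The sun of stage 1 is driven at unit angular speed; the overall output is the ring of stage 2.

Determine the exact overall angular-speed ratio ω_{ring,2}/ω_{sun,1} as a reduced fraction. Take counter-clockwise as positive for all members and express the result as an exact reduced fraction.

Stage 1: N_ring = 36 + 2·26 = 88
Stage 1: 36(ω_s−ω_c) = −88(ω_r−ω_c),  ω_r=0, ω_s=1
Stage 1: 36(1−ω_c) = −88(0−ω_c)  ⇒  124ω_c = 36  ⇒  ω_c = 9/31
  ⇒ ω_c¹/ω_s¹ = 9/31
Stage 2: N_ring = 14 + 2·23 = 60
Stage 2: 14(ω_s−ω_c) = −60(ω_r−ω_c),  ω_s=0, ω_c=1
Stage 2: ω_r = 1 − (14/60)(0−1) = 37/30
  ⇒ ω_r²/ω_c² = 37/30
Coupling ω_c² = ω_c¹ ⇒ overall = 9/31 × 37/30 = 111/310

111/310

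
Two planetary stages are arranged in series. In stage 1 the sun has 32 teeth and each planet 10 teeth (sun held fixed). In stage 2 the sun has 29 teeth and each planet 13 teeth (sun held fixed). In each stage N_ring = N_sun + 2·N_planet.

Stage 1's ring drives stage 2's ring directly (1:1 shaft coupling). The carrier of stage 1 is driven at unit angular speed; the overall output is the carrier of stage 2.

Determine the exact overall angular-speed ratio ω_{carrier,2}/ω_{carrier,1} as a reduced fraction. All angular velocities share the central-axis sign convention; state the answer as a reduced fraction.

55/52

Stage 1: N_ring = 32 + 2·10 = 52
Stage 1: 32(ω_s−ω_c) = −52(ω_r−ω_c),  ω_s=0, ω_c=1
Stage 1: ω_r = 1 − (32/52)(0−1) = 21/13
  ⇒ ω_r¹/ω_c¹ = 21/13
Stage 2: N_ring = 29 + 2·13 = 55
Stage 2: 29(ω_s−ω_c) = −55(ω_r−ω_c),  ω_s=0, ω_r=1
Stage 2: 29(0−ω_c) = −55(1−ω_c)  ⇒  84ω_c = 55  ⇒  ω_c = 55/84
  ⇒ ω_c²/ω_r² = 55/84
Coupling ω_r² = ω_r¹ ⇒ overall = 21/13 × 55/84 = 55/52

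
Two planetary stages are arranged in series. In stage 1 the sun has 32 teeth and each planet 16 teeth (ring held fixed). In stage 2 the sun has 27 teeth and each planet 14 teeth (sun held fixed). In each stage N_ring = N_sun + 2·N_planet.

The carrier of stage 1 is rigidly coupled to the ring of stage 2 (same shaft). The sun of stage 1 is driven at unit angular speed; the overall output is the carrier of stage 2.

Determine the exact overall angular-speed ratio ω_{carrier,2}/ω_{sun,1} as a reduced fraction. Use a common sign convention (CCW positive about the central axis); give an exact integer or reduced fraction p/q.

Stage 1: N_ring = 32 + 2·16 = 64
Stage 1: 32(ω_s−ω_c) = −64(ω_r−ω_c),  ω_r=0, ω_s=1
Stage 1: 32(1−ω_c) = −64(0−ω_c)  ⇒  96ω_c = 32  ⇒  ω_c = 1/3
  ⇒ ω_c¹/ω_s¹ = 1/3
Stage 2: N_ring = 27 + 2·14 = 55
Stage 2: 27(ω_s−ω_c) = −55(ω_r−ω_c),  ω_s=0, ω_r=1
Stage 2: 27(0−ω_c) = −55(1−ω_c)  ⇒  82ω_c = 55  ⇒  ω_c = 55/82
  ⇒ ω_c²/ω_r² = 55/82
Coupling ω_r² = ω_c¹ ⇒ overall = 1/3 × 55/82 = 55/246

55/246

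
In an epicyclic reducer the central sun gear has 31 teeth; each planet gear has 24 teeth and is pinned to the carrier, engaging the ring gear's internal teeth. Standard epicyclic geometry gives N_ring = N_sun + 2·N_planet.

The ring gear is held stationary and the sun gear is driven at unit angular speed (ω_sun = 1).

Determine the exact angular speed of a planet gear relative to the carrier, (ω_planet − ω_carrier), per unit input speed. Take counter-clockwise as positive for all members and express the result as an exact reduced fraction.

-2449/2640

N_ring = 31 + 2·24 = 79
31(ω_s−ω_c) = −79(ω_r−ω_c),  ω_r=0, ω_s=1
31(1−ω_c) = −79(0−ω_c)  ⇒  110ω_c = 31  ⇒  ω_c = 31/110
sun–planet: 31·(1−31/110) = −24·(ω_p−ω_c)  ⇒  ω_p−ω_c = −(31/24)·(79/110) = -2449/2640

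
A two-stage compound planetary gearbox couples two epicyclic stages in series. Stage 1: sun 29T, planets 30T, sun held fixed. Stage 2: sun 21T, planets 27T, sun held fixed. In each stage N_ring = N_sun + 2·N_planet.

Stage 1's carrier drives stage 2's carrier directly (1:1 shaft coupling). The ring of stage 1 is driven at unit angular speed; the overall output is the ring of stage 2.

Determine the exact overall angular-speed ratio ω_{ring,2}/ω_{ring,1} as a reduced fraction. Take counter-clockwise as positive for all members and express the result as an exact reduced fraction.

1424/1475

Stage 1: N_ring = 29 + 2·30 = 89
Stage 1: 29(ω_s−ω_c) = −89(ω_r−ω_c),  ω_s=0, ω_r=1
Stage 1: 29(0−ω_c) = −89(1−ω_c)  ⇒  118ω_c = 89  ⇒  ω_c = 89/118
  ⇒ ω_c¹/ω_r¹ = 89/118
Stage 2: N_ring = 21 + 2·27 = 75
Stage 2: 21(ω_s−ω_c) = −75(ω_r−ω_c),  ω_s=0, ω_c=1
Stage 2: ω_r = 1 − (21/75)(0−1) = 32/25
  ⇒ ω_r²/ω_c² = 32/25
Coupling ω_c² = ω_c¹ ⇒ overall = 89/118 × 32/25 = 1424/1475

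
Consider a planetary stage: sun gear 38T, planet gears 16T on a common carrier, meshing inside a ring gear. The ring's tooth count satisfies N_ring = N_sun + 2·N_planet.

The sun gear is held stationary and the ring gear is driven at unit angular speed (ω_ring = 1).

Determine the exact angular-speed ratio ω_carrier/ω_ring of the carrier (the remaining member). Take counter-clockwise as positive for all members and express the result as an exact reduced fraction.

N_ring = 38 + 2·16 = 70
38(ω_s−ω_c) = −70(ω_r−ω_c),  ω_s=0, ω_r=1
38(0−ω_c) = −70(1−ω_c)  ⇒  108ω_c = 70  ⇒  ω_c = 35/54
ω_c/ω_r = 35/54

35/54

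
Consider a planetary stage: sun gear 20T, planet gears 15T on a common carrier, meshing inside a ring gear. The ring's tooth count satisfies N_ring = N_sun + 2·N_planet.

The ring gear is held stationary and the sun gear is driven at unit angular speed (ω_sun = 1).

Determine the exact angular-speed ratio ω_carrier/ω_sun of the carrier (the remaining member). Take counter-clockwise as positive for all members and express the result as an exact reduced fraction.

2/7

N_ring = 20 + 2·15 = 50
20(ω_s−ω_c) = −50(ω_r−ω_c),  ω_r=0, ω_s=1
20(1−ω_c) = −50(0−ω_c)  ⇒  70ω_c = 20  ⇒  ω_c = 2/7
ω_c/ω_s = 2/7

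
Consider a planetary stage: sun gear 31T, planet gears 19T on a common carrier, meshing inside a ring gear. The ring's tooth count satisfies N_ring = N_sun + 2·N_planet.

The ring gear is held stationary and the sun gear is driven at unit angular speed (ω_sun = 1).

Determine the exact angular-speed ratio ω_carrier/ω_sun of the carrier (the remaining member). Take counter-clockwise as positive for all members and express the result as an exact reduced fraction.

31/100

N_ring = 31 + 2·19 = 69
31(ω_s−ω_c) = −69(ω_r−ω_c),  ω_r=0, ω_s=1
31(1−ω_c) = −69(0−ω_c)  ⇒  100ω_c = 31  ⇒  ω_c = 31/100
ω_c/ω_s = 31/100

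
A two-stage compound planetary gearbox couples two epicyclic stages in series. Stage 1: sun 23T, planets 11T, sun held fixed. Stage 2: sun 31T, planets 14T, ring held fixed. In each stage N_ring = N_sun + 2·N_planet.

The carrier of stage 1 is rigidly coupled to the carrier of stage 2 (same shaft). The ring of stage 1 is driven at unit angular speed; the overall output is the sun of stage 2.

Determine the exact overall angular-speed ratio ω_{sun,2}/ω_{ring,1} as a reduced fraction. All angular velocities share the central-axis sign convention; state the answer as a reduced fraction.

Stage 1: N_ring = 23 + 2·11 = 45
Stage 1: 23(ω_s−ω_c) = −45(ω_r−ω_c),  ω_s=0, ω_r=1
Stage 1: 23(0−ω_c) = −45(1−ω_c)  ⇒  68ω_c = 45  ⇒  ω_c = 45/68
  ⇒ ω_c¹/ω_r¹ = 45/68
Stage 2: N_ring = 31 + 2·14 = 59
Stage 2: 31(ω_s−ω_c) = −59(ω_r−ω_c),  ω_r=0, ω_c=1
Stage 2: ω_s = 1 − (59/31)(0−1) = 90/31
  ⇒ ω_s²/ω_c² = 90/31
Coupling ω_c² = ω_c¹ ⇒ overall = 45/68 × 90/31 = 2025/1054

2025/1054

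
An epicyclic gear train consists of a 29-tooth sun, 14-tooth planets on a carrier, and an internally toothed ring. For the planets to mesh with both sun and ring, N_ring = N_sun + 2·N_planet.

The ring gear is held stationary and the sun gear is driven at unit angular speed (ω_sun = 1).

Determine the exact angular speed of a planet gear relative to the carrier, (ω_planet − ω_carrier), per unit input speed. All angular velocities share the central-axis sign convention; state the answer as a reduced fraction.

-1653/1204

N_ring = 29 + 2·14 = 57
29(ω_s−ω_c) = −57(ω_r−ω_c),  ω_r=0, ω_s=1
29(1−ω_c) = −57(0−ω_c)  ⇒  86ω_c = 29  ⇒  ω_c = 29/86
sun–planet: 29·(1−29/86) = −14·(ω_p−ω_c)  ⇒  ω_p−ω_c = −(29/14)·(57/86) = -1653/1204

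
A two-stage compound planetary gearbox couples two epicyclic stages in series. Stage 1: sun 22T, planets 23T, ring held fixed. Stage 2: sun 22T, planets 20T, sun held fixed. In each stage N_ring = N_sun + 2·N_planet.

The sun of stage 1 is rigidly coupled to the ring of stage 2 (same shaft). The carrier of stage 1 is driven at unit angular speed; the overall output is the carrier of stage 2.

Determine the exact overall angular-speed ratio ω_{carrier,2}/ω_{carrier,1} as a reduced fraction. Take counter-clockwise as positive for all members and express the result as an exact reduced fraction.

Stage 1: N_ring = 22 + 2·23 = 68
Stage 1: 22(ω_s−ω_c) = −68(ω_r−ω_c),  ω_r=0, ω_c=1
Stage 1: ω_s = 1 − (68/22)(0−1) = 45/11
  ⇒ ω_s¹/ω_c¹ = 45/11
Stage 2: N_ring = 22 + 2·20 = 62
Stage 2: 22(ω_s−ω_c) = −62(ω_r−ω_c),  ω_s=0, ω_r=1
Stage 2: 22(0−ω_c) = −62(1−ω_c)  ⇒  84ω_c = 62  ⇒  ω_c = 31/42
  ⇒ ω_c²/ω_r² = 31/42
Coupling ω_r² = ω_s¹ ⇒ overall = 45/11 × 31/42 = 465/154

465/154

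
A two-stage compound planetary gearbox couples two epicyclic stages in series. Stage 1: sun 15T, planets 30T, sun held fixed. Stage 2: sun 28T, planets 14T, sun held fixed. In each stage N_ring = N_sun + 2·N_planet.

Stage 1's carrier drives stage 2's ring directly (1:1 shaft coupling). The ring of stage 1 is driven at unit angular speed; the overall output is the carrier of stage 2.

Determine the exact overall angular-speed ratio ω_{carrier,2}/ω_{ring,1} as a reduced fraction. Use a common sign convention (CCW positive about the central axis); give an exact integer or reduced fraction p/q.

Stage 1: N_ring = 15 + 2·30 = 75
Stage 1: 15(ω_s−ω_c) = −75(ω_r−ω_c),  ω_s=0, ω_r=1
Stage 1: 15(0−ω_c) = −75(1−ω_c)  ⇒  90ω_c = 75  ⇒  ω_c = 5/6
  ⇒ ω_c¹/ω_r¹ = 5/6
Stage 2: N_ring = 28 + 2·14 = 56
Stage 2: 28(ω_s−ω_c) = −56(ω_r−ω_c),  ω_s=0, ω_r=1
Stage 2: 28(0−ω_c) = −56(1−ω_c)  ⇒  84ω_c = 56  ⇒  ω_c = 2/3
  ⇒ ω_c²/ω_r² = 2/3
Coupling ω_r² = ω_c¹ ⇒ overall = 5/6 × 2/3 = 5/9

5/9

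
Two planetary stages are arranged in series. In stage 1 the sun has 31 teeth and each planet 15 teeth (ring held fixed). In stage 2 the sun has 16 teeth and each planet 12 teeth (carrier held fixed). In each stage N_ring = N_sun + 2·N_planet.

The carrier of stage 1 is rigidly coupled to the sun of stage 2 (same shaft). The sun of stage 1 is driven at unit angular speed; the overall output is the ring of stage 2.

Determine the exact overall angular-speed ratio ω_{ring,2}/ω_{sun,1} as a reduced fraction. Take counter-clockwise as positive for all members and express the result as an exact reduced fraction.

-31/230

Stage 1: N_ring = 31 + 2·15 = 61
Stage 1: 31(ω_s−ω_c) = −61(ω_r−ω_c),  ω_r=0, ω_s=1
Stage 1: 31(1−ω_c) = −61(0−ω_c)  ⇒  92ω_c = 31  ⇒  ω_c = 31/92
  ⇒ ω_c¹/ω_s¹ = 31/92
Stage 2: N_ring = 16 + 2·12 = 40
Stage 2: 16(ω_s−ω_c) = −40(ω_r−ω_c),  ω_c=0, ω_s=1
Stage 2: ω_r = 0 − (16/40)(1−0) = -2/5
  ⇒ ω_r²/ω_s² = -2/5
Coupling ω_s² = ω_c¹ ⇒ overall = 31/92 × -2/5 = -31/230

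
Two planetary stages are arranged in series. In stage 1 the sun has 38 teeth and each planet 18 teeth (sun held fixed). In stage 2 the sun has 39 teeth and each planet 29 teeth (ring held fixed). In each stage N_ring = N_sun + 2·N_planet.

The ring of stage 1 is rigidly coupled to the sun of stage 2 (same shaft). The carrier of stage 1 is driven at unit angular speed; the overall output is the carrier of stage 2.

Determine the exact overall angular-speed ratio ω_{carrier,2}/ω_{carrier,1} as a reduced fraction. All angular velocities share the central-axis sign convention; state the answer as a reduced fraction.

Stage 1: N_ring = 38 + 2·18 = 74
Stage 1: 38(ω_s−ω_c) = −74(ω_r−ω_c),  ω_s=0, ω_c=1
Stage 1: ω_r = 1 − (38/74)(0−1) = 56/37
  ⇒ ω_r¹/ω_c¹ = 56/37
Stage 2: N_ring = 39 + 2·29 = 97
Stage 2: 39(ω_s−ω_c) = −97(ω_r−ω_c),  ω_r=0, ω_s=1
Stage 2: 39(1−ω_c) = −97(0−ω_c)  ⇒  136ω_c = 39  ⇒  ω_c = 39/136
  ⇒ ω_c²/ω_s² = 39/136
Coupling ω_s² = ω_r¹ ⇒ overall = 56/37 × 39/136 = 273/629

273/629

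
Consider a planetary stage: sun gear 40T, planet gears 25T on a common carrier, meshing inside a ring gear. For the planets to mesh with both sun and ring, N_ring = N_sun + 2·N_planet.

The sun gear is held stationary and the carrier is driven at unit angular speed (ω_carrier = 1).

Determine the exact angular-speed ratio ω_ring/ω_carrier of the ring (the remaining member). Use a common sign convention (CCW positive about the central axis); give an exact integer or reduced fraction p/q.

N_ring = 40 + 2·25 = 90
40(ω_s−ω_c) = −90(ω_r−ω_c),  ω_s=0, ω_c=1
ω_r = 1 − (40/90)(0−1) = 13/9
ω_r/ω_c = 13/9

13/9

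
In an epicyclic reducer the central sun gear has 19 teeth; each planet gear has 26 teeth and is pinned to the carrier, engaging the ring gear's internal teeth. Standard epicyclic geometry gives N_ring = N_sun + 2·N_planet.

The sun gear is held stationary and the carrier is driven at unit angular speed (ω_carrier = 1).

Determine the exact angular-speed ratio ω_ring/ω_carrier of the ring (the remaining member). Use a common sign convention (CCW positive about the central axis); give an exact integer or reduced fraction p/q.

90/71

N_ring = 19 + 2·26 = 71
19(ω_s−ω_c) = −71(ω_r−ω_c),  ω_s=0, ω_c=1
ω_r = 1 − (19/71)(0−1) = 90/71
ω_r/ω_c = 90/71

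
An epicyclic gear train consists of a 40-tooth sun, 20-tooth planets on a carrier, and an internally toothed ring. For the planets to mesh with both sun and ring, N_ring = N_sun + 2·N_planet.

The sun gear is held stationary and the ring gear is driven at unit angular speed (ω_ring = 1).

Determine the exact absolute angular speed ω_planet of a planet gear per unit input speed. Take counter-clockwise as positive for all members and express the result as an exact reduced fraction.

N_ring = 40 + 2·20 = 80
40(ω_s−ω_c) = −80(ω_r−ω_c),  ω_s=0, ω_r=1
40(0−ω_c) = −80(1−ω_c)  ⇒  120ω_c = 80  ⇒  ω_c = 2/3
sun–planet: 40·(0−2/3) = −20·(ω_p−ω_c)  ⇒  ω_p−ω_c = −(40/20)·(-2/3) = 4/3
ω_p = 2/3 + 4/3 = 2

2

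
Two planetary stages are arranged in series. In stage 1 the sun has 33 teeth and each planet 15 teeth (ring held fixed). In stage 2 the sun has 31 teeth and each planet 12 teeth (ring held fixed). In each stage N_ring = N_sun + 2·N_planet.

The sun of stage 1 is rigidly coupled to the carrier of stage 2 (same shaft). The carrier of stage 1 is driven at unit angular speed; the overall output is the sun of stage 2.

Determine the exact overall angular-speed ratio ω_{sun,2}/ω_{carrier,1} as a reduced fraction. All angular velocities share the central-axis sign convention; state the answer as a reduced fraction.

Stage 1: N_ring = 33 + 2·15 = 63
Stage 1: 33(ω_s−ω_c) = −63(ω_r−ω_c),  ω_r=0, ω_c=1
Stage 1: ω_s = 1 − (63/33)(0−1) = 32/11
  ⇒ ω_s¹/ω_c¹ = 32/11
Stage 2: N_ring = 31 + 2·12 = 55
Stage 2: 31(ω_s−ω_c) = −55(ω_r−ω_c),  ω_r=0, ω_c=1
Stage 2: ω_s = 1 − (55/31)(0−1) = 86/31
  ⇒ ω_s²/ω_c² = 86/31
Coupling ω_c² = ω_s¹ ⇒ overall = 32/11 × 86/31 = 2752/341

2752/341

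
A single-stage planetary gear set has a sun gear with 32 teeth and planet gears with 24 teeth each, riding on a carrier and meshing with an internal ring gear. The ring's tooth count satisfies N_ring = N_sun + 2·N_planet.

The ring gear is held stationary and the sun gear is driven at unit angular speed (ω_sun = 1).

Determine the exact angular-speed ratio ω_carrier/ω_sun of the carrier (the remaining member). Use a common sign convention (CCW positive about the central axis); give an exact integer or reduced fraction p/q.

N_ring = 32 + 2·24 = 80
32(ω_s−ω_c) = −80(ω_r−ω_c),  ω_r=0, ω_s=1
32(1−ω_c) = −80(0−ω_c)  ⇒  112ω_c = 32  ⇒  ω_c = 2/7
ω_c/ω_s = 2/7

2/7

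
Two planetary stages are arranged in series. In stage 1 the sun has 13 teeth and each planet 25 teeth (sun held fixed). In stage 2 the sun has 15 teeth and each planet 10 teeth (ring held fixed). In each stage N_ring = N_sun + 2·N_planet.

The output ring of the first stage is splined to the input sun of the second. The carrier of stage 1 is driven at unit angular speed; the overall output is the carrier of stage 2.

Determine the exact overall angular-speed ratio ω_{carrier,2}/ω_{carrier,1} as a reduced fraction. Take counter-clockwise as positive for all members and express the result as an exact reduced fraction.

38/105

Stage 1: N_ring = 13 + 2·25 = 63
Stage 1: 13(ω_s−ω_c) = −63(ω_r−ω_c),  ω_s=0, ω_c=1
Stage 1: ω_r = 1 − (13/63)(0−1) = 76/63
  ⇒ ω_r¹/ω_c¹ = 76/63
Stage 2: N_ring = 15 + 2·10 = 35
Stage 2: 15(ω_s−ω_c) = −35(ω_r−ω_c),  ω_r=0, ω_s=1
Stage 2: 15(1−ω_c) = −35(0−ω_c)  ⇒  50ω_c = 15  ⇒  ω_c = 3/10
  ⇒ ω_c²/ω_s² = 3/10
Coupling ω_s² = ω_r¹ ⇒ overall = 76/63 × 3/10 = 38/105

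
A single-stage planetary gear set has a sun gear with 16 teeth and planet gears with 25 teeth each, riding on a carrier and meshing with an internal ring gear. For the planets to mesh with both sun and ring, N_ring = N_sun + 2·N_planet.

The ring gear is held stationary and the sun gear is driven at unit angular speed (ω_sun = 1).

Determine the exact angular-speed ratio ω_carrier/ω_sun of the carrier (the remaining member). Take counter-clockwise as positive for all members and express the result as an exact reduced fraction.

N_ring = 16 + 2·25 = 66
16(ω_s−ω_c) = −66(ω_r−ω_c),  ω_r=0, ω_s=1
16(1−ω_c) = −66(0−ω_c)  ⇒  82ω_c = 16  ⇒  ω_c = 8/41
ω_c/ω_s = 8/41

8/41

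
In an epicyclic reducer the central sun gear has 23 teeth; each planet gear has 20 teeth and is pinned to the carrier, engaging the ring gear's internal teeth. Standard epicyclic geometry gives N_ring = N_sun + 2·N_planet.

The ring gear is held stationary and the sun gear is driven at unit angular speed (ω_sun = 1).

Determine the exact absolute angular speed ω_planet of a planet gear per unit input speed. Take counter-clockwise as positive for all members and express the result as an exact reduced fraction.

N_ring = 23 + 2·20 = 63
23(ω_s−ω_c) = −63(ω_r−ω_c),  ω_r=0, ω_s=1
23(1−ω_c) = −63(0−ω_c)  ⇒  86ω_c = 23  ⇒  ω_c = 23/86
sun–planet: 23·(1−23/86) = −20·(ω_p−ω_c)  ⇒  ω_p−ω_c = −(23/20)·(63/86) = -1449/1720
ω_p = 23/86 − 1449/1720 = -23/40

-23/40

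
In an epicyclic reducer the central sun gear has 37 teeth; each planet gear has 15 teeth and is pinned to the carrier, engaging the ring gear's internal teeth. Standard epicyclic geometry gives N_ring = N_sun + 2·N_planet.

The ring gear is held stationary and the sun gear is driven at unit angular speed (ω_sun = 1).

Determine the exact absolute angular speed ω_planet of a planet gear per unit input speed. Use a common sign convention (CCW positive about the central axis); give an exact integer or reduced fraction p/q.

-37/30

N_ring = 37 + 2·15 = 67
37(ω_s−ω_c) = −67(ω_r−ω_c),  ω_r=0, ω_s=1
37(1−ω_c) = −67(0−ω_c)  ⇒  104ω_c = 37  ⇒  ω_c = 37/104
sun–planet: 37·(1−37/104) = −15·(ω_p−ω_c)  ⇒  ω_p−ω_c = −(37/15)·(67/104) = -2479/1560
ω_p = 37/104 − 2479/1560 = -37/30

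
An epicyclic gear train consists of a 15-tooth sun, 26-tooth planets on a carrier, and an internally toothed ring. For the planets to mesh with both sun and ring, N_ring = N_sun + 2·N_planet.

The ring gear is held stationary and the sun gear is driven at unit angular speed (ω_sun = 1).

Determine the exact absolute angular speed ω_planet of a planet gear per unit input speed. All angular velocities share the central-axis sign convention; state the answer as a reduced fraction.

N_ring = 15 + 2·26 = 67
15(ω_s−ω_c) = −67(ω_r−ω_c),  ω_r=0, ω_s=1
15(1−ω_c) = −67(0−ω_c)  ⇒  82ω_c = 15  ⇒  ω_c = 15/82
sun–planet: 15·(1−15/82) = −26·(ω_p−ω_c)  ⇒  ω_p−ω_c = −(15/26)·(67/82) = -1005/2132
ω_p = 15/82 − 1005/2132 = -15/52

-15/52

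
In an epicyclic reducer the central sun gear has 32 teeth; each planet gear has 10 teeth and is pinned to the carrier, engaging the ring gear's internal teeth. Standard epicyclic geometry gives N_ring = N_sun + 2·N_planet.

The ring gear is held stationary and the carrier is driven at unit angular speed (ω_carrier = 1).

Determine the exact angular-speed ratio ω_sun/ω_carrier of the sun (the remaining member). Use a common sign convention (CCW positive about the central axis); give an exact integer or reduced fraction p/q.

21/8

N_ring = 32 + 2·10 = 52
32(ω_s−ω_c) = −52(ω_r−ω_c),  ω_r=0, ω_c=1
ω_s = 1 − (52/32)(0−1) = 21/8
ω_s/ω_c = 21/8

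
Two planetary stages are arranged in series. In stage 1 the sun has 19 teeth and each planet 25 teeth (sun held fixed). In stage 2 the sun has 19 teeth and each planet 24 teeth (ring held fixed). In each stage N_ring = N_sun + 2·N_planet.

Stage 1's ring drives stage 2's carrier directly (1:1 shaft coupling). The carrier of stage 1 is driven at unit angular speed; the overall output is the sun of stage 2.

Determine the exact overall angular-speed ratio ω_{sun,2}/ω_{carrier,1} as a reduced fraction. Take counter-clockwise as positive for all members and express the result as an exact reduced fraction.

7568/1311

Stage 1: N_ring = 19 + 2·25 = 69
Stage 1: 19(ω_s−ω_c) = −69(ω_r−ω_c),  ω_s=0, ω_c=1
Stage 1: ω_r = 1 − (19/69)(0−1) = 88/69
  ⇒ ω_r¹/ω_c¹ = 88/69
Stage 2: N_ring = 19 + 2·24 = 67
Stage 2: 19(ω_s−ω_c) = −67(ω_r−ω_c),  ω_r=0, ω_c=1
Stage 2: ω_s = 1 − (67/19)(0−1) = 86/19
  ⇒ ω_s²/ω_c² = 86/19
Coupling ω_c² = ω_r¹ ⇒ overall = 88/69 × 86/19 = 7568/1311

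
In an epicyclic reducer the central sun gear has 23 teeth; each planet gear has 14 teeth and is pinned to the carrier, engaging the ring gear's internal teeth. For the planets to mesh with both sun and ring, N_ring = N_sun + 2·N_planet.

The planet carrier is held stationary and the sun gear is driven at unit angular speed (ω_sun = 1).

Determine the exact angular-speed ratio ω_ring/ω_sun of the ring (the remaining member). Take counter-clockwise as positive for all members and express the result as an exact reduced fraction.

N_ring = 23 + 2·14 = 51
23(ω_s−ω_c) = −51(ω_r−ω_c),  ω_c=0, ω_s=1
ω_r = 0 − (23/51)(1−0) = -23/51
ω_r/ω_s = -23/51

-23/51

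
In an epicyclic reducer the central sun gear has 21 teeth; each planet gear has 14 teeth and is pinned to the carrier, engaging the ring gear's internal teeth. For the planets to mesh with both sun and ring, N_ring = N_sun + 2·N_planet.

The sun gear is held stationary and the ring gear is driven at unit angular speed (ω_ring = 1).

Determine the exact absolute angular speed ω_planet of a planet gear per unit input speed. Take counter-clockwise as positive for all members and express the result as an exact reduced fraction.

7/4

N_ring = 21 + 2·14 = 49
21(ω_s−ω_c) = −49(ω_r−ω_c),  ω_s=0, ω_r=1
21(0−ω_c) = −49(1−ω_c)  ⇒  70ω_c = 49  ⇒  ω_c = 7/10
sun–planet: 21·(0−7/10) = −14·(ω_p−ω_c)  ⇒  ω_p−ω_c = −(21/14)·(-7/10) = 21/20
ω_p = 7/10 + 21/20 = 7/4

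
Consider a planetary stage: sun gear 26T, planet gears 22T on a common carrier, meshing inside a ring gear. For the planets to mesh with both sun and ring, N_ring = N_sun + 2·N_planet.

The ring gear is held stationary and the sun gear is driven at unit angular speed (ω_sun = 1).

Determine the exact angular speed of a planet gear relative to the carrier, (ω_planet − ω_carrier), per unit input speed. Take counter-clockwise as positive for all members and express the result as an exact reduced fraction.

-455/528

N_ring = 26 + 2·22 = 70
26(ω_s−ω_c) = −70(ω_r−ω_c),  ω_r=0, ω_s=1
26(1−ω_c) = −70(0−ω_c)  ⇒  96ω_c = 26  ⇒  ω_c = 13/48
sun–planet: 26·(1−13/48) = −22·(ω_p−ω_c)  ⇒  ω_p−ω_c = −(26/22)·(35/48) = -455/528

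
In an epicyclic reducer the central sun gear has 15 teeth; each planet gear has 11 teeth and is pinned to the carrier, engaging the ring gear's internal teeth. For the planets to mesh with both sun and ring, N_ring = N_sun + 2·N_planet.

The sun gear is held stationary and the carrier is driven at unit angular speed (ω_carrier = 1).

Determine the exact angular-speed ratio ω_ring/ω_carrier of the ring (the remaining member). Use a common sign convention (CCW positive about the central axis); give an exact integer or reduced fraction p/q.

52/37

N_ring = 15 + 2·11 = 37
15(ω_s−ω_c) = −37(ω_r−ω_c),  ω_s=0, ω_c=1
ω_r = 1 − (15/37)(0−1) = 52/37
ω_r/ω_c = 52/37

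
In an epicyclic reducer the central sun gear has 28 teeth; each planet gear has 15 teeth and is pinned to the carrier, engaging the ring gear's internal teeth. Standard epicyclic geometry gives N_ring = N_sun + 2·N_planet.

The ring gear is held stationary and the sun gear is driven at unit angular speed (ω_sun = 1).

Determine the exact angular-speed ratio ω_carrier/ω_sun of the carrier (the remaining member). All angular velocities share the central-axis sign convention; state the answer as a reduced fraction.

14/43

N_ring = 28 + 2·15 = 58
28(ω_s−ω_c) = −58(ω_r−ω_c),  ω_r=0, ω_s=1
28(1−ω_c) = −58(0−ω_c)  ⇒  86ω_c = 28  ⇒  ω_c = 14/43
ω_c/ω_s = 14/43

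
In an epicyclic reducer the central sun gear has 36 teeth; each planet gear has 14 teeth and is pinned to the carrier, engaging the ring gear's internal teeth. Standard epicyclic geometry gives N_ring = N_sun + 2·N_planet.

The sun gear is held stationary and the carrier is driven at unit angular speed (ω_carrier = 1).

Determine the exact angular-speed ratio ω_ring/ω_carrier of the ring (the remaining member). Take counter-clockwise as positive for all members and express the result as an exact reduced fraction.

25/16

N_ring = 36 + 2·14 = 64
36(ω_s−ω_c) = −64(ω_r−ω_c),  ω_s=0, ω_c=1
ω_r = 1 − (36/64)(0−1) = 25/16
ω_r/ω_c = 25/16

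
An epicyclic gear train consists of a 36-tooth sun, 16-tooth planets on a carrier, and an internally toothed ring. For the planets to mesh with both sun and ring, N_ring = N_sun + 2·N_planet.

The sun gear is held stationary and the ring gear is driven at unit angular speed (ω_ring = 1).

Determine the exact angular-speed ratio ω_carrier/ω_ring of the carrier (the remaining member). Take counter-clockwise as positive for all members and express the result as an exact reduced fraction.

17/26

N_ring = 36 + 2·16 = 68
36(ω_s−ω_c) = −68(ω_r−ω_c),  ω_s=0, ω_r=1
36(0−ω_c) = −68(1−ω_c)  ⇒  104ω_c = 68  ⇒  ω_c = 17/26
ω_c/ω_r = 17/26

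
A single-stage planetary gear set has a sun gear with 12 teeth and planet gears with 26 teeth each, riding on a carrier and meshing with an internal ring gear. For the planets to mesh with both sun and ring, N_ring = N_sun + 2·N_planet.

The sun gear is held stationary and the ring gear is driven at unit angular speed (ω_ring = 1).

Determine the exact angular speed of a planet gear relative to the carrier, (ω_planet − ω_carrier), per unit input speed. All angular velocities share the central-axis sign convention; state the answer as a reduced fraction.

96/247

N_ring = 12 + 2·26 = 64
12(ω_s−ω_c) = −64(ω_r−ω_c),  ω_s=0, ω_r=1
12(0−ω_c) = −64(1−ω_c)  ⇒  76ω_c = 64  ⇒  ω_c = 16/19
sun–planet: 12·(0−16/19) = −26·(ω_p−ω_c)  ⇒  ω_p−ω_c = −(12/26)·(-16/19) = 96/247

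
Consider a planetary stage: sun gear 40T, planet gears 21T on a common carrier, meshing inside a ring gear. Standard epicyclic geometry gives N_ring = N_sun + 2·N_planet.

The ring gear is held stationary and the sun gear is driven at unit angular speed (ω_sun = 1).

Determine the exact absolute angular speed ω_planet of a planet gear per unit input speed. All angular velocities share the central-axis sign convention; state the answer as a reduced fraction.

-20/21

N_ring = 40 + 2·21 = 82
40(ω_s−ω_c) = −82(ω_r−ω_c),  ω_r=0, ω_s=1
40(1−ω_c) = −82(0−ω_c)  ⇒  122ω_c = 40  ⇒  ω_c = 20/61
sun–planet: 40·(1−20/61) = −21·(ω_p−ω_c)  ⇒  ω_p−ω_c = −(40/21)·(41/61) = -1640/1281
ω_p = 20/61 − 1640/1281 = -20/21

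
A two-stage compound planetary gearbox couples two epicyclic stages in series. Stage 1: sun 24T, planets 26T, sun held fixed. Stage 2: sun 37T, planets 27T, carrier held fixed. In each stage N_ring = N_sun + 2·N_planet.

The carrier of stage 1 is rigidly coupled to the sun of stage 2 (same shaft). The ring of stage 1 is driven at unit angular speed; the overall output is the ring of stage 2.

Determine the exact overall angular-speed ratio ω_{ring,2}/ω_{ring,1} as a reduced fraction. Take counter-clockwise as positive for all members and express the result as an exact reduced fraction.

-703/2275

Stage 1: N_ring = 24 + 2·26 = 76
Stage 1: 24(ω_s−ω_c) = −76(ω_r−ω_c),  ω_s=0, ω_r=1
Stage 1: 24(0−ω_c) = −76(1−ω_c)  ⇒  100ω_c = 76  ⇒  ω_c = 19/25
  ⇒ ω_c¹/ω_r¹ = 19/25
Stage 2: N_ring = 37 + 2·27 = 91
Stage 2: 37(ω_s−ω_c) = −91(ω_r−ω_c),  ω_c=0, ω_s=1
Stage 2: ω_r = 0 − (37/91)(1−0) = -37/91
  ⇒ ω_r²/ω_s² = -37/91
Coupling ω_s² = ω_c¹ ⇒ overall = 19/25 × -37/91 = -703/2275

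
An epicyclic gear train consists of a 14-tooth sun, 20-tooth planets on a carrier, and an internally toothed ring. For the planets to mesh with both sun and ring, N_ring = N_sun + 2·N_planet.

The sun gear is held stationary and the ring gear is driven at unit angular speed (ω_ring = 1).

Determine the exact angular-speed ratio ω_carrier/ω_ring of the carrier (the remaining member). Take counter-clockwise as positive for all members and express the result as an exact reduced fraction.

27/34

N_ring = 14 + 2·20 = 54
14(ω_s−ω_c) = −54(ω_r−ω_c),  ω_s=0, ω_r=1
14(0−ω_c) = −54(1−ω_c)  ⇒  68ω_c = 54  ⇒  ω_c = 27/34
ω_c/ω_r = 27/34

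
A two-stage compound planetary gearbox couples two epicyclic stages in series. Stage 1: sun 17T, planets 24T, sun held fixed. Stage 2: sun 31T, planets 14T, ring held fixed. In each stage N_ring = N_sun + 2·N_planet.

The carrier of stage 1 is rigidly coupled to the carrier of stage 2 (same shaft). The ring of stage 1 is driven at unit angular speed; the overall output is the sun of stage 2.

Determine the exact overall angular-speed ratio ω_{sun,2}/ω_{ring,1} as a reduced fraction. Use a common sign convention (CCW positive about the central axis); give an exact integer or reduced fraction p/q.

2925/1271

Stage 1: N_ring = 17 + 2·24 = 65
Stage 1: 17(ω_s−ω_c) = −65(ω_r−ω_c),  ω_s=0, ω_r=1
Stage 1: 17(0−ω_c) = −65(1−ω_c)  ⇒  82ω_c = 65  ⇒  ω_c = 65/82
  ⇒ ω_c¹/ω_r¹ = 65/82
Stage 2: N_ring = 31 + 2·14 = 59
Stage 2: 31(ω_s−ω_c) = −59(ω_r−ω_c),  ω_r=0, ω_c=1
Stage 2: ω_s = 1 − (59/31)(0−1) = 90/31
  ⇒ ω_s²/ω_c² = 90/31
Coupling ω_c² = ω_c¹ ⇒ overall = 65/82 × 90/31 = 2925/1271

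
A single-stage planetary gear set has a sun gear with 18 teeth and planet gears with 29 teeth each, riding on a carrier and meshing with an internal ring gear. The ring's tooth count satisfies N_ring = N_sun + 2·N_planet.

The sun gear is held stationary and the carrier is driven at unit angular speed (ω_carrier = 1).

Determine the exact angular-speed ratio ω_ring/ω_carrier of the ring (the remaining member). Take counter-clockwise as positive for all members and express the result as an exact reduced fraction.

N_ring = 18 + 2·29 = 76
18(ω_s−ω_c) = −76(ω_r−ω_c),  ω_s=0, ω_c=1
ω_r = 1 − (18/76)(0−1) = 47/38
ω_r/ω_c = 47/38

47/38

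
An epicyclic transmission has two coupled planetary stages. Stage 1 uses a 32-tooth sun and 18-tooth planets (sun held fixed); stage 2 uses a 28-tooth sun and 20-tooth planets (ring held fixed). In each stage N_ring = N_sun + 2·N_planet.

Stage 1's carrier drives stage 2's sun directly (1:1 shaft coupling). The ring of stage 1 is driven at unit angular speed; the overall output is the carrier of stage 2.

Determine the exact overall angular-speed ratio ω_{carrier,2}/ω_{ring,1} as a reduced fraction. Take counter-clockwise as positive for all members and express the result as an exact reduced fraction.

119/600

Stage 1: N_ring = 32 + 2·18 = 68
Stage 1: 32(ω_s−ω_c) = −68(ω_r−ω_c),  ω_s=0, ω_r=1
Stage 1: 32(0−ω_c) = −68(1−ω_c)  ⇒  100ω_c = 68  ⇒  ω_c = 17/25
  ⇒ ω_c¹/ω_r¹ = 17/25
Stage 2: N_ring = 28 + 2·20 = 68
Stage 2: 28(ω_s−ω_c) = −68(ω_r−ω_c),  ω_r=0, ω_s=1
Stage 2: 28(1−ω_c) = −68(0−ω_c)  ⇒  96ω_c = 28  ⇒  ω_c = 7/24
  ⇒ ω_c²/ω_s² = 7/24
Coupling ω_s² = ω_c¹ ⇒ overall = 17/25 × 7/24 = 119/600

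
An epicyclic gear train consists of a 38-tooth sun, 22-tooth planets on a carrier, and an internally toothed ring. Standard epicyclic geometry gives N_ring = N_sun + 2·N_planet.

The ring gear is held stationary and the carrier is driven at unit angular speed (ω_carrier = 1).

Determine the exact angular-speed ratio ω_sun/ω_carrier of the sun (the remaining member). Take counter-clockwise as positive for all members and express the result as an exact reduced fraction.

60/19

N_ring = 38 + 2·22 = 82
38(ω_s−ω_c) = −82(ω_r−ω_c),  ω_r=0, ω_c=1
ω_s = 1 − (82/38)(0−1) = 60/19
ω_s/ω_c = 60/19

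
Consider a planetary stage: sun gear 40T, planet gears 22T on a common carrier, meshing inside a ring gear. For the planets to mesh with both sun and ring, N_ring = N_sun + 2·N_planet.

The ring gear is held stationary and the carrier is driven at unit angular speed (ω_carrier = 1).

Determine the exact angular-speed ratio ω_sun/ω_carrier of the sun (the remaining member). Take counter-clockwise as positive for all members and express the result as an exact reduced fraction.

N_ring = 40 + 2·22 = 84
40(ω_s−ω_c) = −84(ω_r−ω_c),  ω_r=0, ω_c=1
ω_s = 1 − (84/40)(0−1) = 31/10
ω_s/ω_c = 31/10

31/10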